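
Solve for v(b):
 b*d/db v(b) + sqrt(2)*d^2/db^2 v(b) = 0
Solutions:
 v(b) = C1 + C2*erf(2^(1/4)*b/2)


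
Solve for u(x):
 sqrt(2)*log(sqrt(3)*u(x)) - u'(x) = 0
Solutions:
 -sqrt(2)*Integral(1/(2*log(_y) + log(3)), (_y, u(x))) = C1 - x


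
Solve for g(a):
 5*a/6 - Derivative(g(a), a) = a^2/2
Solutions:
 g(a) = C1 - a^3/6 + 5*a^2/12


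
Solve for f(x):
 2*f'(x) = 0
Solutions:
 f(x) = C1


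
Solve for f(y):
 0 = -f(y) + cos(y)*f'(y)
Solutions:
 f(y) = C1*sqrt(sin(y) + 1)/sqrt(sin(y) - 1)


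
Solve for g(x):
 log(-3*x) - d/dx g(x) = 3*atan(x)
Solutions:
 g(x) = C1 + x*log(-x) - 3*x*atan(x) - x + x*log(3) + 3*log(x^2 + 1)/2


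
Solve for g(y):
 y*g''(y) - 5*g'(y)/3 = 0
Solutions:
 g(y) = C1 + C2*y^(8/3)


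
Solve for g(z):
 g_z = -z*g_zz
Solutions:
 g(z) = C1 + C2*log(z)


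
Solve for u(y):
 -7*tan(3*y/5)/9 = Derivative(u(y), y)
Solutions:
 u(y) = C1 + 35*log(cos(3*y/5))/27


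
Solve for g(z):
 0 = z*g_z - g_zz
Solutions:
 g(z) = C1 + C2*erfi(sqrt(2)*z/2)


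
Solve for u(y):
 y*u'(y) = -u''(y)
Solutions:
 u(y) = C1 + C2*erf(sqrt(2)*y/2)


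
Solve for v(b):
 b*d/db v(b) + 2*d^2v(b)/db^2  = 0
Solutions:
 v(b) = C1 + C2*erf(b/2)


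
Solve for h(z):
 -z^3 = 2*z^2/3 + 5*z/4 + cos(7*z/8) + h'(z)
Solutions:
 h(z) = C1 - z^4/4 - 2*z^3/9 - 5*z^2/8 - 8*sin(7*z/8)/7


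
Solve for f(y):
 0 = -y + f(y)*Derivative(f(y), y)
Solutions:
 f(y) = -sqrt(C1 + y^2)
 f(y) = sqrt(C1 + y^2)


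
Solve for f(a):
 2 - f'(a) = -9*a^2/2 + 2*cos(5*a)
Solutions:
 f(a) = C1 + 3*a^3/2 + 2*a - 2*sin(5*a)/5


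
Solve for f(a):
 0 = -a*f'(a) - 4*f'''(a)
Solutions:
 f(a) = C1 + Integral(C2*airyai(-2^(1/3)*a/2) + C3*airybi(-2^(1/3)*a/2), a)


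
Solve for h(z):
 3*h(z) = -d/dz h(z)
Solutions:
 h(z) = C1*exp(-3*z)


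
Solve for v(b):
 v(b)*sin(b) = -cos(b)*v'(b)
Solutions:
 v(b) = C1*cos(b)


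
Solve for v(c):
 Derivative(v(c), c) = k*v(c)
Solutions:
 v(c) = C1*exp(c*k)


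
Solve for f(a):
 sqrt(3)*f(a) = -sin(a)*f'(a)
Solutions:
 f(a) = C1*(cos(a) + 1)^(sqrt(3)/2)/(cos(a) - 1)^(sqrt(3)/2)


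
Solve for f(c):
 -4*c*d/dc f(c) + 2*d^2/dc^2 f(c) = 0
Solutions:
 f(c) = C1 + C2*erfi(c)


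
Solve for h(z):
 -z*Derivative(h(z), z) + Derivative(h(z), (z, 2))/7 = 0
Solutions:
 h(z) = C1 + C2*erfi(sqrt(14)*z/2)


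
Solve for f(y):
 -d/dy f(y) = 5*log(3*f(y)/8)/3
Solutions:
 -3*Integral(1/(-log(_y) - log(3) + 3*log(2)), (_y, f(y)))/5 = C1 - y


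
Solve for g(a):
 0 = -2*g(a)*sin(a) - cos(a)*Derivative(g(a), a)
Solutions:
 g(a) = C1*cos(a)^2


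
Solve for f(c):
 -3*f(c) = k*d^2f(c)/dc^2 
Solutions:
 f(c) = C1*exp(-sqrt(3)*c*sqrt(-1/k)) + C2*exp(sqrt(3)*c*sqrt(-1/k))


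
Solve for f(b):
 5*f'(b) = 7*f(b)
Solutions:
 f(b) = C1*exp(7*b/5)


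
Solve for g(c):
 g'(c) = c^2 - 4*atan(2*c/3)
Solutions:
 g(c) = C1 + c^3/3 - 4*c*atan(2*c/3) + 3*log(4*c^2 + 9)


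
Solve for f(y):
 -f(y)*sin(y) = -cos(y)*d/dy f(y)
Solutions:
 f(y) = C1/cos(y)


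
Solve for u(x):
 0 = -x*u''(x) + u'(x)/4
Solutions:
 u(x) = C1 + C2*x^(5/4)


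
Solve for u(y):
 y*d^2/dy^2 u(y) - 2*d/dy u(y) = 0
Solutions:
 u(y) = C1 + C2*y^3


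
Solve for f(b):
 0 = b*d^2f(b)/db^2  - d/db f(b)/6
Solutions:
 f(b) = C1 + C2*b^(7/6)


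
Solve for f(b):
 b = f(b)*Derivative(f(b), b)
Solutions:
 f(b) = -sqrt(C1 + b^2)
 f(b) = sqrt(C1 + b^2)


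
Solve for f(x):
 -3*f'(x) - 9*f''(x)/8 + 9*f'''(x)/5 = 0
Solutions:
 f(x) = C1 + C2*exp(x*(15 - sqrt(4065))/48) + C3*exp(x*(15 + sqrt(4065))/48)


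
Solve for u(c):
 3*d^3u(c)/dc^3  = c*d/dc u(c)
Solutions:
 u(c) = C1 + Integral(C2*airyai(3^(2/3)*c/3) + C3*airybi(3^(2/3)*c/3), c)


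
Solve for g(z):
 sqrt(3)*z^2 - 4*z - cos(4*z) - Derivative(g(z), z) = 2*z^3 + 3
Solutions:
 g(z) = C1 - z^4/2 + sqrt(3)*z^3/3 - 2*z^2 - 3*z - sin(4*z)/4


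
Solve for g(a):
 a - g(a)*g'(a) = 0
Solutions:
 g(a) = -sqrt(C1 + a^2)
 g(a) = sqrt(C1 + a^2)


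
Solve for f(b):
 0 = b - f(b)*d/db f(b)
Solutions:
 f(b) = -sqrt(C1 + b^2)
 f(b) = sqrt(C1 + b^2)


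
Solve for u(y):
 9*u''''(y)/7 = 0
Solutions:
 u(y) = C1 + C2*y + C3*y^2 + C4*y^3


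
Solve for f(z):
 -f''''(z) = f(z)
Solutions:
 f(z) = (C1*sin(sqrt(2)*z/2) + C2*cos(sqrt(2)*z/2))*exp(-sqrt(2)*z/2) + (C3*sin(sqrt(2)*z/2) + C4*cos(sqrt(2)*z/2))*exp(sqrt(2)*z/2)


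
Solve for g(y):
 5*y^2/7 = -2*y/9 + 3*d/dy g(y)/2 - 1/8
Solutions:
 g(y) = C1 + 10*y^3/63 + 2*y^2/27 + y/12


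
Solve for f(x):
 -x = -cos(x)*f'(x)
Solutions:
 f(x) = C1 + Integral(x/cos(x), x)


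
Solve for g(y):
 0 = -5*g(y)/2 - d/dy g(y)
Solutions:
 g(y) = C1*exp(-5*y/2)


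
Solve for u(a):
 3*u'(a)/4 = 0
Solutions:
 u(a) = C1


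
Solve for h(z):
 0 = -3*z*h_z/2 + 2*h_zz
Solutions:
 h(z) = C1 + C2*erfi(sqrt(6)*z/4)


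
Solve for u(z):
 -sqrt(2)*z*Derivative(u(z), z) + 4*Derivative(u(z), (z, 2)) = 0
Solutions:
 u(z) = C1 + C2*erfi(2^(3/4)*z/4)


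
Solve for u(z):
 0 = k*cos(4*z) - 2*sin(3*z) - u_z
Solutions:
 u(z) = C1 + k*sin(4*z)/4 + 2*cos(3*z)/3


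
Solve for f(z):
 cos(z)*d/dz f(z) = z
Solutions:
 f(z) = C1 + Integral(z/cos(z), z)


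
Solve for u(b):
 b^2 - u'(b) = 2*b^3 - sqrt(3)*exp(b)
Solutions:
 u(b) = C1 - b^4/2 + b^3/3 + sqrt(3)*exp(b)


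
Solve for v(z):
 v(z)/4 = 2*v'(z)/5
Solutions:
 v(z) = C1*exp(5*z/8)


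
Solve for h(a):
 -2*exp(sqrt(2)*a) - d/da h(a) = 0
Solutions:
 h(a) = C1 - sqrt(2)*exp(sqrt(2)*a)


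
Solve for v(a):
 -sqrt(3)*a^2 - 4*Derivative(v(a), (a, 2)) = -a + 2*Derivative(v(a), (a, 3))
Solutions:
 v(a) = C1 + C2*a + C3*exp(-2*a) - sqrt(3)*a^4/48 + a^3*(1 + sqrt(3))/24 - a^2*(1 + sqrt(3))/16


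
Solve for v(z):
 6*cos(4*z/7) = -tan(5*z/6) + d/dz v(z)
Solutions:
 v(z) = C1 - 6*log(cos(5*z/6))/5 + 21*sin(4*z/7)/2


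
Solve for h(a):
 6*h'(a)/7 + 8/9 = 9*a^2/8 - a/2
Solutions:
 h(a) = C1 + 7*a^3/16 - 7*a^2/24 - 28*a/27


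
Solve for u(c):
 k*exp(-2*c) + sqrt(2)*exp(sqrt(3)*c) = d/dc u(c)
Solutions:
 u(c) = C1 - k*exp(-2*c)/2 + sqrt(6)*exp(sqrt(3)*c)/3


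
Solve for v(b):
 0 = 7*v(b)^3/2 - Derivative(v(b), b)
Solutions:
 v(b) = -sqrt(-1/(C1 + 7*b))
 v(b) = sqrt(-1/(C1 + 7*b))


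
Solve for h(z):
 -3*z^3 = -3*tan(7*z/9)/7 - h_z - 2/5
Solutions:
 h(z) = C1 + 3*z^4/4 - 2*z/5 + 27*log(cos(7*z/9))/49


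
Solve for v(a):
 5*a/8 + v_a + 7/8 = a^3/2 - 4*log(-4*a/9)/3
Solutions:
 v(a) = C1 + a^4/8 - 5*a^2/16 - 4*a*log(-a)/3 + a*(-64*log(2) + 11 + 64*log(3))/24


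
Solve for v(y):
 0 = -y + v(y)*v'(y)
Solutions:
 v(y) = -sqrt(C1 + y^2)
 v(y) = sqrt(C1 + y^2)


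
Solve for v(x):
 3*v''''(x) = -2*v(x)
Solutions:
 v(x) = (C1*sin(6^(3/4)*x/6) + C2*cos(6^(3/4)*x/6))*exp(-6^(3/4)*x/6) + (C3*sin(6^(3/4)*x/6) + C4*cos(6^(3/4)*x/6))*exp(6^(3/4)*x/6)


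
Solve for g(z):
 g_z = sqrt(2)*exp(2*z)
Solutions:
 g(z) = C1 + sqrt(2)*exp(2*z)/2


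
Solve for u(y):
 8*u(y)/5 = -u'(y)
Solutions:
 u(y) = C1*exp(-8*y/5)


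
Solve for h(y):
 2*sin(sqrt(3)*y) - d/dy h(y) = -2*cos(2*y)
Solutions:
 h(y) = C1 + sin(2*y) - 2*sqrt(3)*cos(sqrt(3)*y)/3


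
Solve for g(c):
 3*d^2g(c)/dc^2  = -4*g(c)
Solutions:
 g(c) = C1*sin(2*sqrt(3)*c/3) + C2*cos(2*sqrt(3)*c/3)


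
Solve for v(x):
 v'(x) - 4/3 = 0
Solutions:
 v(x) = C1 + 4*x/3


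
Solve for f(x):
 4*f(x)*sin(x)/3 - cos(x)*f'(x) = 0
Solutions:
 f(x) = C1/cos(x)^(4/3)


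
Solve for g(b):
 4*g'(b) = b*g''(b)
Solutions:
 g(b) = C1 + C2*b^5


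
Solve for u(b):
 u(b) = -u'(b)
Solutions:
 u(b) = C1*exp(-b)


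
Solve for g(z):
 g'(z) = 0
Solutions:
 g(z) = C1


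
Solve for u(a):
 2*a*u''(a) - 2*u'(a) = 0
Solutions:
 u(a) = C1 + C2*a^2


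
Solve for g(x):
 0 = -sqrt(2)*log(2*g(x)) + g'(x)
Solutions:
 -sqrt(2)*Integral(1/(log(_y) + log(2)), (_y, g(x)))/2 = C1 - x


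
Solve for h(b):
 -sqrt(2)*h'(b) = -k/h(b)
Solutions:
 h(b) = -sqrt(C1 + sqrt(2)*b*k)
 h(b) = sqrt(C1 + sqrt(2)*b*k)


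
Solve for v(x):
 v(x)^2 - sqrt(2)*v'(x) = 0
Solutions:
 v(x) = -2/(C1 + sqrt(2)*x)


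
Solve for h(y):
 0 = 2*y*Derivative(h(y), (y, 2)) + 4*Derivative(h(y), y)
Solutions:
 h(y) = C1 + C2/y


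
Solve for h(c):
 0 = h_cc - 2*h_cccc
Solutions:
 h(c) = C1 + C2*c + C3*exp(-sqrt(2)*c/2) + C4*exp(sqrt(2)*c/2)


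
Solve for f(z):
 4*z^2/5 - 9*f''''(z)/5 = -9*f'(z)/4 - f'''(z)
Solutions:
 f(z) = C1 + C2*exp(z*(-5^(1/3)*(81*sqrt(60249) + 19883)^(1/3) - 20*5^(2/3)/(81*sqrt(60249) + 19883)^(1/3) + 20)/108)*sin(sqrt(3)*5^(1/3)*z*(-(81*sqrt(60249) + 19883)^(1/3) + 20*5^(1/3)/(81*sqrt(60249) + 19883)^(1/3))/108) + C3*exp(z*(-5^(1/3)*(81*sqrt(60249) + 19883)^(1/3) - 20*5^(2/3)/(81*sqrt(60249) + 19883)^(1/3) + 20)/108)*cos(sqrt(3)*5^(1/3)*z*(-(81*sqrt(60249) + 19883)^(1/3) + 20*5^(1/3)/(81*sqrt(60249) + 19883)^(1/3))/108) + C4*exp(z*(20*5^(2/3)/(81*sqrt(60249) + 19883)^(1/3) + 10 + 5^(1/3)*(81*sqrt(60249) + 19883)^(1/3))/54) - 16*z^3/135 + 128*z/405


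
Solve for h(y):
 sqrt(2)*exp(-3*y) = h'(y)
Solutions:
 h(y) = C1 - sqrt(2)*exp(-3*y)/3


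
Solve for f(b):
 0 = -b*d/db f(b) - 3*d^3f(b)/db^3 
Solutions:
 f(b) = C1 + Integral(C2*airyai(-3^(2/3)*b/3) + C3*airybi(-3^(2/3)*b/3), b)


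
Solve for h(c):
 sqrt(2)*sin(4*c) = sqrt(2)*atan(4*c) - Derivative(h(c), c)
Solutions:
 h(c) = C1 + sqrt(2)*(c*atan(4*c) - log(16*c^2 + 1)/8) + sqrt(2)*cos(4*c)/4


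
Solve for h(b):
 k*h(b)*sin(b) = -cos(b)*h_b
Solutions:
 h(b) = C1*exp(k*log(cos(b)))


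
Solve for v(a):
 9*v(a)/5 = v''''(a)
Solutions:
 v(a) = C1*exp(-sqrt(3)*5^(3/4)*a/5) + C2*exp(sqrt(3)*5^(3/4)*a/5) + C3*sin(sqrt(3)*5^(3/4)*a/5) + C4*cos(sqrt(3)*5^(3/4)*a/5)


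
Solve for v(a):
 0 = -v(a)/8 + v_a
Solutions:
 v(a) = C1*exp(a/8)


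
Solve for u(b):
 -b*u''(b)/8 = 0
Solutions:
 u(b) = C1 + C2*b


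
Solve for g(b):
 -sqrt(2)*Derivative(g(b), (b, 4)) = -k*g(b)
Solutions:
 g(b) = C1*exp(-2^(7/8)*b*k^(1/4)/2) + C2*exp(2^(7/8)*b*k^(1/4)/2) + C3*exp(-2^(7/8)*I*b*k^(1/4)/2) + C4*exp(2^(7/8)*I*b*k^(1/4)/2)


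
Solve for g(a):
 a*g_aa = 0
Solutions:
 g(a) = C1 + C2*a


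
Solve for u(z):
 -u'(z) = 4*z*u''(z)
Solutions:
 u(z) = C1 + C2*z^(3/4)


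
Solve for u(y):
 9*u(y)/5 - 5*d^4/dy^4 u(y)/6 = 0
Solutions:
 u(y) = C1*exp(-sqrt(5)*54^(1/4)*y/5) + C2*exp(sqrt(5)*54^(1/4)*y/5) + C3*sin(sqrt(5)*54^(1/4)*y/5) + C4*cos(sqrt(5)*54^(1/4)*y/5)


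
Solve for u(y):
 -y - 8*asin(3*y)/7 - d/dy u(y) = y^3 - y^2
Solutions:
 u(y) = C1 - y^4/4 + y^3/3 - y^2/2 - 8*y*asin(3*y)/7 - 8*sqrt(1 - 9*y^2)/21


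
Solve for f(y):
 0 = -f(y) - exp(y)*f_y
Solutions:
 f(y) = C1*exp(exp(-y))


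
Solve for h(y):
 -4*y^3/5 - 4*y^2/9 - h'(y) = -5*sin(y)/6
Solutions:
 h(y) = C1 - y^4/5 - 4*y^3/27 - 5*cos(y)/6


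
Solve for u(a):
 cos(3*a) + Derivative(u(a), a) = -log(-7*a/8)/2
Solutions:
 u(a) = C1 - a*log(-a)/2 - a*log(7) + a/2 + a*log(2) + a*log(14)/2 - sin(3*a)/3


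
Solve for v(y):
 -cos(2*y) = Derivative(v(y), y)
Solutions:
 v(y) = C1 - sin(2*y)/2


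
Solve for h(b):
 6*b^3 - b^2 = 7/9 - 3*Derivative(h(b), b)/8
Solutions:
 h(b) = C1 - 4*b^4 + 8*b^3/9 + 56*b/27


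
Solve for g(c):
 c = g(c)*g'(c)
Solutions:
 g(c) = -sqrt(C1 + c^2)
 g(c) = sqrt(C1 + c^2)


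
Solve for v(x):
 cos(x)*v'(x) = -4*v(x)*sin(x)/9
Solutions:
 v(x) = C1*cos(x)^(4/9)


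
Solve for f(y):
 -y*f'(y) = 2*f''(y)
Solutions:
 f(y) = C1 + C2*erf(y/2)


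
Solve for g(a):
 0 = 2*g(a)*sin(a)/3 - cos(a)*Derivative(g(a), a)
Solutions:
 g(a) = C1/cos(a)^(2/3)


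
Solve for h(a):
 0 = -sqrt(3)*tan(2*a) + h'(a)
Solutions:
 h(a) = C1 - sqrt(3)*log(cos(2*a))/2


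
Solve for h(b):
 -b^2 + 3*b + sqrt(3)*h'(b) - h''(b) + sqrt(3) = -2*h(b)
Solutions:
 h(b) = C1*exp(b*(-sqrt(11) + sqrt(3))/2) + C2*exp(b*(sqrt(3) + sqrt(11))/2) + b^2/2 - 3*b/2 - sqrt(3)*b/2 + sqrt(3)/4 + 5/4


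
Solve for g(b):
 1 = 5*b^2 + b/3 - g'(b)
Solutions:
 g(b) = C1 + 5*b^3/3 + b^2/6 - b


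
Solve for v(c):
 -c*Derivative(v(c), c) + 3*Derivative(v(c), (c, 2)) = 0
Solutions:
 v(c) = C1 + C2*erfi(sqrt(6)*c/6)


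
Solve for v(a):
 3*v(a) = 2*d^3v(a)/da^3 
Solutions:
 v(a) = C3*exp(2^(2/3)*3^(1/3)*a/2) + (C1*sin(2^(2/3)*3^(5/6)*a/4) + C2*cos(2^(2/3)*3^(5/6)*a/4))*exp(-2^(2/3)*3^(1/3)*a/4)


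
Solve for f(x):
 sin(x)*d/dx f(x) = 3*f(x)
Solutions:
 f(x) = C1*(cos(x) - 1)^(3/2)/(cos(x) + 1)^(3/2)


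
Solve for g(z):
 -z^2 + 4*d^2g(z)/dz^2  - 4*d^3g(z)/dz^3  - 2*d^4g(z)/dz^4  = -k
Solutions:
 g(z) = C1 + C2*z + C3*exp(z*(-1 + sqrt(3))) + C4*exp(-z*(1 + sqrt(3))) + z^4/48 + z^3/12 + z^2*(3 - k)/8


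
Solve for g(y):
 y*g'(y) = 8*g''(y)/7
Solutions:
 g(y) = C1 + C2*erfi(sqrt(7)*y/4)


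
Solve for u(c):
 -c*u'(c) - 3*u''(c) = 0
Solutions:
 u(c) = C1 + C2*erf(sqrt(6)*c/6)


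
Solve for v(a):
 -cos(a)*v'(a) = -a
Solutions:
 v(a) = C1 + Integral(a/cos(a), a)


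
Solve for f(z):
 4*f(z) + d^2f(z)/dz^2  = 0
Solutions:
 f(z) = C1*sin(2*z) + C2*cos(2*z)


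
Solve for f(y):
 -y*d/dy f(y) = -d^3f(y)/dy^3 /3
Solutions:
 f(y) = C1 + Integral(C2*airyai(3^(1/3)*y) + C3*airybi(3^(1/3)*y), y)


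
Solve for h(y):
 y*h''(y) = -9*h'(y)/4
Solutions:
 h(y) = C1 + C2/y^(5/4)


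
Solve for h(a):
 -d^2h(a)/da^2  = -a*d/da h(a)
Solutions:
 h(a) = C1 + C2*erfi(sqrt(2)*a/2)


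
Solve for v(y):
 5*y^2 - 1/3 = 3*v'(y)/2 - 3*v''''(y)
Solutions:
 v(y) = C1 + C4*exp(2^(2/3)*y/2) + 10*y^3/9 - 2*y/9 + (C2*sin(2^(2/3)*sqrt(3)*y/4) + C3*cos(2^(2/3)*sqrt(3)*y/4))*exp(-2^(2/3)*y/4)


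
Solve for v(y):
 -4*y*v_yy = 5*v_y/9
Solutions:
 v(y) = C1 + C2*y^(31/36)


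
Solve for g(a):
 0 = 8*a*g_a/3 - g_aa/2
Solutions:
 g(a) = C1 + C2*erfi(2*sqrt(6)*a/3)


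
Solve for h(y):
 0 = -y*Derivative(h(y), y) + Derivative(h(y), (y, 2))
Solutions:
 h(y) = C1 + C2*erfi(sqrt(2)*y/2)


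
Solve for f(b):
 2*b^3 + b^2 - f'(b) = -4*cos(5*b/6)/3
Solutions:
 f(b) = C1 + b^4/2 + b^3/3 + 8*sin(5*b/6)/5


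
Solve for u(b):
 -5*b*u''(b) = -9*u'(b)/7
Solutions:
 u(b) = C1 + C2*b^(44/35)


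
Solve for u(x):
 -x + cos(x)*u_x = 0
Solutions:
 u(x) = C1 + Integral(x/cos(x), x)


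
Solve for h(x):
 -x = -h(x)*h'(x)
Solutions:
 h(x) = -sqrt(C1 + x^2)
 h(x) = sqrt(C1 + x^2)


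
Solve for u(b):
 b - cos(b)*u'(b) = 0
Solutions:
 u(b) = C1 + Integral(b/cos(b), b)


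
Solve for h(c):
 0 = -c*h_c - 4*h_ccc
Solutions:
 h(c) = C1 + Integral(C2*airyai(-2^(1/3)*c/2) + C3*airybi(-2^(1/3)*c/2), c)


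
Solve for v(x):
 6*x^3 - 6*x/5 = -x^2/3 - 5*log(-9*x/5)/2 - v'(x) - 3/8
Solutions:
 v(x) = C1 - 3*x^4/2 - x^3/9 + 3*x^2/5 - 5*x*log(-x)/2 + x*(-5*log(3) + 17/8 + 5*log(5)/2)


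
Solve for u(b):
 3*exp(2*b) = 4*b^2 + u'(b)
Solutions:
 u(b) = C1 - 4*b^3/3 + 3*exp(2*b)/2


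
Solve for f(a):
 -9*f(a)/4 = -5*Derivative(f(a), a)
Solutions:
 f(a) = C1*exp(9*a/20)


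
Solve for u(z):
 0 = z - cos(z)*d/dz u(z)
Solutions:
 u(z) = C1 + Integral(z/cos(z), z)


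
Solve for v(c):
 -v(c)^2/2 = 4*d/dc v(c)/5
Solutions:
 v(c) = 8/(C1 + 5*c)


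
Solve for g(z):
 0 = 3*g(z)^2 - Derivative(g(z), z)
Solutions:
 g(z) = -1/(C1 + 3*z)


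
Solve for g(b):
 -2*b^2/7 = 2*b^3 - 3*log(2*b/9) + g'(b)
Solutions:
 g(b) = C1 - b^4/2 - 2*b^3/21 + 3*b*log(b) + b*log(8/729) - 3*b


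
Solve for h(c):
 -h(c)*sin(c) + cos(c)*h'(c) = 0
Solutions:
 h(c) = C1/cos(c)


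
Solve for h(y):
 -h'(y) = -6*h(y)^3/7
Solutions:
 h(y) = -sqrt(14)*sqrt(-1/(C1 + 6*y))/2
 h(y) = sqrt(14)*sqrt(-1/(C1 + 6*y))/2


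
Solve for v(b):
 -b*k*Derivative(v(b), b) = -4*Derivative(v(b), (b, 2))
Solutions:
 v(b) = Piecewise((-sqrt(2)*sqrt(pi)*C1*erf(sqrt(2)*b*sqrt(-k)/4)/sqrt(-k) - C2, (k > 0) | (k < 0)), (-C1*b - C2, True))


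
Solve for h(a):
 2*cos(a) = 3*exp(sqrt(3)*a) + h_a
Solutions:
 h(a) = C1 - sqrt(3)*exp(sqrt(3)*a) + 2*sin(a)


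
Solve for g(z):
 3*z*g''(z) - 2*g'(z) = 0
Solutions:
 g(z) = C1 + C2*z^(5/3)


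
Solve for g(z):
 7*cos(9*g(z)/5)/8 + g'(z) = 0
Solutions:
 7*z/8 - 5*log(sin(9*g(z)/5) - 1)/18 + 5*log(sin(9*g(z)/5) + 1)/18 = C1


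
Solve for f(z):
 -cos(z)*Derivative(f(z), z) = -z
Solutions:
 f(z) = C1 + Integral(z/cos(z), z)


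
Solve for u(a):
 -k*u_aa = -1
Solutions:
 u(a) = C1 + C2*a + a^2/(2*k)


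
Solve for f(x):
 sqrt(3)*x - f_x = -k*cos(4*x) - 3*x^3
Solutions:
 f(x) = C1 + k*sin(4*x)/4 + 3*x^4/4 + sqrt(3)*x^2/2


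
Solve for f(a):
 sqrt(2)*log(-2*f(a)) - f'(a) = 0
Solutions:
 -sqrt(2)*Integral(1/(log(-_y) + log(2)), (_y, f(a)))/2 = C1 - a


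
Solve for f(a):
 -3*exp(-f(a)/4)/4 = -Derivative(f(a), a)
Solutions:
 f(a) = 4*log(C1 + 3*a/16)


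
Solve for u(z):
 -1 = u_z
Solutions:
 u(z) = C1 - z


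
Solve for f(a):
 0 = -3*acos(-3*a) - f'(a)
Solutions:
 f(a) = C1 - 3*a*acos(-3*a) - sqrt(1 - 9*a^2)


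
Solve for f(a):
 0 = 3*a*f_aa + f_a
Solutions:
 f(a) = C1 + C2*a^(2/3)


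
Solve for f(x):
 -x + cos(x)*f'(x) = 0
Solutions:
 f(x) = C1 + Integral(x/cos(x), x)


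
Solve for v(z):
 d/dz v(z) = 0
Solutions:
 v(z) = C1


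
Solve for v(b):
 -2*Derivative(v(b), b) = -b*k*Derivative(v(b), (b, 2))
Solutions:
 v(b) = C1 + b^(((re(k) + 2)*re(k) + im(k)^2)/(re(k)^2 + im(k)^2))*(C2*sin(2*log(b)*Abs(im(k))/(re(k)^2 + im(k)^2)) + C3*cos(2*log(b)*im(k)/(re(k)^2 + im(k)^2)))


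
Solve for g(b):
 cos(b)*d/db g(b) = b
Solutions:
 g(b) = C1 + Integral(b/cos(b), b)


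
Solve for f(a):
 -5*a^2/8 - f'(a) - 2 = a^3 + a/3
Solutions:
 f(a) = C1 - a^4/4 - 5*a^3/24 - a^2/6 - 2*a


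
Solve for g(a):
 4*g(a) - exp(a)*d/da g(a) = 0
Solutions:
 g(a) = C1*exp(-4*exp(-a))


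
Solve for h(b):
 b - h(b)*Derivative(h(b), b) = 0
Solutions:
 h(b) = -sqrt(C1 + b^2)
 h(b) = sqrt(C1 + b^2)


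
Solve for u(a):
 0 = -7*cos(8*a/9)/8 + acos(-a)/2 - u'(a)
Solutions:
 u(a) = C1 + a*acos(-a)/2 + sqrt(1 - a^2)/2 - 63*sin(8*a/9)/64


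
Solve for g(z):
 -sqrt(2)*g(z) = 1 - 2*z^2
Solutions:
 g(z) = sqrt(2)*(z^2 - 1/2)


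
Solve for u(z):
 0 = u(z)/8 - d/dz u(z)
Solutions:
 u(z) = C1*exp(z/8)


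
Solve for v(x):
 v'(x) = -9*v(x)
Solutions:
 v(x) = C1*exp(-9*x)


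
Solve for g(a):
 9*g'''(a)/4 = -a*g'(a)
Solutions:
 g(a) = C1 + Integral(C2*airyai(-2^(2/3)*3^(1/3)*a/3) + C3*airybi(-2^(2/3)*3^(1/3)*a/3), a)


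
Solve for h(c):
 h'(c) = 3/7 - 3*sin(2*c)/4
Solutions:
 h(c) = C1 + 3*c/7 + 3*cos(2*c)/8


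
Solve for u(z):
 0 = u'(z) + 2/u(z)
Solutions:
 u(z) = -sqrt(C1 - 4*z)
 u(z) = sqrt(C1 - 4*z)


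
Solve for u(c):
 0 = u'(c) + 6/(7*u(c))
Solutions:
 u(c) = -sqrt(C1 - 84*c)/7
 u(c) = sqrt(C1 - 84*c)/7


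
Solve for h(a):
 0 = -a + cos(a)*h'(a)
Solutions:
 h(a) = C1 + Integral(a/cos(a), a)


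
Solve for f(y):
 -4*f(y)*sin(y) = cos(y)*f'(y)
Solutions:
 f(y) = C1*cos(y)^4


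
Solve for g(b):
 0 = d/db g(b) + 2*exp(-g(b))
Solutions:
 g(b) = log(C1 - 2*b)


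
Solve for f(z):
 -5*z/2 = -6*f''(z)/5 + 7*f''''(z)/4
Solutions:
 f(z) = C1 + C2*z + C3*exp(-2*sqrt(210)*z/35) + C4*exp(2*sqrt(210)*z/35) + 25*z^3/72


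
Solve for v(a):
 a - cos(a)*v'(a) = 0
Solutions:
 v(a) = C1 + Integral(a/cos(a), a)


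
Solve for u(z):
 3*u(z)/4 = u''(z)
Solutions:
 u(z) = C1*exp(-sqrt(3)*z/2) + C2*exp(sqrt(3)*z/2)


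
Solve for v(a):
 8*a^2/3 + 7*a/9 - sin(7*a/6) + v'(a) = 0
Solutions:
 v(a) = C1 - 8*a^3/9 - 7*a^2/18 - 6*cos(7*a/6)/7


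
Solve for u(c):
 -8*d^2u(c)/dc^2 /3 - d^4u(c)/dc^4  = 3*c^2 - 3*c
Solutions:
 u(c) = C1 + C2*c + C3*sin(2*sqrt(6)*c/3) + C4*cos(2*sqrt(6)*c/3) - 3*c^4/32 + 3*c^3/16 + 27*c^2/64


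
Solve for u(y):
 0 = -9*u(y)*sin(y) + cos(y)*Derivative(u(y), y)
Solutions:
 u(y) = C1/cos(y)^9


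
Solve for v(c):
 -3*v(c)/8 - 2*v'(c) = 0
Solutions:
 v(c) = C1*exp(-3*c/16)


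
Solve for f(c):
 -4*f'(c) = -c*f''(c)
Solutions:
 f(c) = C1 + C2*c^5


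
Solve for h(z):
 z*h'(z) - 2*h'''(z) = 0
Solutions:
 h(z) = C1 + Integral(C2*airyai(2^(2/3)*z/2) + C3*airybi(2^(2/3)*z/2), z)


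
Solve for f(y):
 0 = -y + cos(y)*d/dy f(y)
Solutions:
 f(y) = C1 + Integral(y/cos(y), y)


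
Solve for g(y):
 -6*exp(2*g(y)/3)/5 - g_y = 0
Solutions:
 g(y) = 3*log(-sqrt(-1/(C1 - 6*y))) - 3*log(2) + 3*log(30)/2
 g(y) = 3*log(-1/(C1 - 6*y))/2 - 3*log(2) + 3*log(30)/2


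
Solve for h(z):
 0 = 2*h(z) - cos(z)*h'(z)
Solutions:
 h(z) = C1*(sin(z) + 1)/(sin(z) - 1)


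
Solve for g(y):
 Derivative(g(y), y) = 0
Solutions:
 g(y) = C1


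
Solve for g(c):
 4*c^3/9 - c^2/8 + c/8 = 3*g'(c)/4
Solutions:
 g(c) = C1 + 4*c^4/27 - c^3/18 + c^2/12


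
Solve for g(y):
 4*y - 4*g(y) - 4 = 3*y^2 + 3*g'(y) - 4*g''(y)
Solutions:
 g(y) = C1*exp(y*(3 - sqrt(73))/8) + C2*exp(y*(3 + sqrt(73))/8) - 3*y^2/4 + 17*y/8 - 131/32


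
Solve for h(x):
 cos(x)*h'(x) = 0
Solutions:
 h(x) = C1


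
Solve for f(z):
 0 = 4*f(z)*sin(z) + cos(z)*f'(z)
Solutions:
 f(z) = C1*cos(z)^4


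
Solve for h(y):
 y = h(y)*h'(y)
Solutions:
 h(y) = -sqrt(C1 + y^2)
 h(y) = sqrt(C1 + y^2)


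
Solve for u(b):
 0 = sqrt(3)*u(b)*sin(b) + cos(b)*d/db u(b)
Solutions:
 u(b) = C1*cos(b)^(sqrt(3))


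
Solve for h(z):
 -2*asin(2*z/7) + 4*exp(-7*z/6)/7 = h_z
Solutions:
 h(z) = C1 - 2*z*asin(2*z/7) - sqrt(49 - 4*z^2) - 24*exp(-7*z/6)/49


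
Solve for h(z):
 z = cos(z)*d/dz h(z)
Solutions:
 h(z) = C1 + Integral(z/cos(z), z)


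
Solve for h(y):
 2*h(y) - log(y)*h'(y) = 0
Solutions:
 h(y) = C1*exp(2*li(y))


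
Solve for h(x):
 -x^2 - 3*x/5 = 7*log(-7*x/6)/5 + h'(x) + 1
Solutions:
 h(x) = C1 - x^3/3 - 3*x^2/10 - 7*x*log(-x)/5 + x*(-7*log(7) + 2 + 7*log(6))/5


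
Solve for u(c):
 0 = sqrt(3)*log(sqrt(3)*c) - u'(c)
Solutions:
 u(c) = C1 + sqrt(3)*c*log(c) - sqrt(3)*c + sqrt(3)*c*log(3)/2


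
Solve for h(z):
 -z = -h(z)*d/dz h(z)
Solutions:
 h(z) = -sqrt(C1 + z^2)
 h(z) = sqrt(C1 + z^2)


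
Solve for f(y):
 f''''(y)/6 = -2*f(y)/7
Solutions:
 f(y) = (C1*sin(3^(1/4)*7^(3/4)*y/7) + C2*cos(3^(1/4)*7^(3/4)*y/7))*exp(-3^(1/4)*7^(3/4)*y/7) + (C3*sin(3^(1/4)*7^(3/4)*y/7) + C4*cos(3^(1/4)*7^(3/4)*y/7))*exp(3^(1/4)*7^(3/4)*y/7)


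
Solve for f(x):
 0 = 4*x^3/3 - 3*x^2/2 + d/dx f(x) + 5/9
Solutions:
 f(x) = C1 - x^4/3 + x^3/2 - 5*x/9


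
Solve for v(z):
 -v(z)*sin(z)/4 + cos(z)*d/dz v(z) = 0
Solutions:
 v(z) = C1/cos(z)^(1/4)


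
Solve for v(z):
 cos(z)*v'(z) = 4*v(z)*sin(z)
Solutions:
 v(z) = C1/cos(z)^4


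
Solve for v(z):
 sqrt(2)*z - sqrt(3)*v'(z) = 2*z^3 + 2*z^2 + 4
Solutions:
 v(z) = C1 - sqrt(3)*z^4/6 - 2*sqrt(3)*z^3/9 + sqrt(6)*z^2/6 - 4*sqrt(3)*z/3


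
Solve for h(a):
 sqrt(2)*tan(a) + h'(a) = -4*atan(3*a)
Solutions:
 h(a) = C1 - 4*a*atan(3*a) + 2*log(9*a^2 + 1)/3 + sqrt(2)*log(cos(a))


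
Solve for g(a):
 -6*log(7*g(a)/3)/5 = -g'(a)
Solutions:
 5*Integral(1/(-log(_y) - log(7) + log(3)), (_y, g(a)))/6 = C1 - a


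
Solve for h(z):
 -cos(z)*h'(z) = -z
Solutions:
 h(z) = C1 + Integral(z/cos(z), z)


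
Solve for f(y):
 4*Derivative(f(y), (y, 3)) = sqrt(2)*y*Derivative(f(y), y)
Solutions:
 f(y) = C1 + Integral(C2*airyai(sqrt(2)*y/2) + C3*airybi(sqrt(2)*y/2), y)


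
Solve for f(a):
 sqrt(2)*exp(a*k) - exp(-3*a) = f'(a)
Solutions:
 f(a) = C1 + exp(-3*a)/3 + sqrt(2)*exp(a*k)/k


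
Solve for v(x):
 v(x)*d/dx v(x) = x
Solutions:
 v(x) = -sqrt(C1 + x^2)
 v(x) = sqrt(C1 + x^2)


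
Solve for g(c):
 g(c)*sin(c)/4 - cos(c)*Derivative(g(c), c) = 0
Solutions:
 g(c) = C1/cos(c)^(1/4)


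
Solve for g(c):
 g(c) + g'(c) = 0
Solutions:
 g(c) = C1*exp(-c)


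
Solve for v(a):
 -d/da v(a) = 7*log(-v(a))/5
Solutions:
 -li(-v(a)) = C1 - 7*a/5


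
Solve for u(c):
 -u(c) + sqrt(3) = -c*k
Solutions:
 u(c) = c*k + sqrt(3)


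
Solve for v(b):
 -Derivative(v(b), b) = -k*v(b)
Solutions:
 v(b) = C1*exp(b*k)


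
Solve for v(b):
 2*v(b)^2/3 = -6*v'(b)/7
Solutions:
 v(b) = 9/(C1 + 7*b)


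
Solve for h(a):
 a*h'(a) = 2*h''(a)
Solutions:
 h(a) = C1 + C2*erfi(a/2)


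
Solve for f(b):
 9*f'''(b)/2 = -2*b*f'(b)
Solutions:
 f(b) = C1 + Integral(C2*airyai(-2^(2/3)*3^(1/3)*b/3) + C3*airybi(-2^(2/3)*3^(1/3)*b/3), b)


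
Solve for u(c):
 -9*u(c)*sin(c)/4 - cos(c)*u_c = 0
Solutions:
 u(c) = C1*cos(c)^(9/4)


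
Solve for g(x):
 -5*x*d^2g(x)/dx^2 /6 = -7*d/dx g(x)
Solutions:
 g(x) = C1 + C2*x^(47/5)


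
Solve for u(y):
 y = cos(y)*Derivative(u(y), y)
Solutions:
 u(y) = C1 + Integral(y/cos(y), y)


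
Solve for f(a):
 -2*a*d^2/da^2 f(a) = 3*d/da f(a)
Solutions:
 f(a) = C1 + C2/sqrt(a)


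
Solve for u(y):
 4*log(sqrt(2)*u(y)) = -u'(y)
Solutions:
 Integral(1/(2*log(_y) + log(2)), (_y, u(y)))/2 = C1 - y


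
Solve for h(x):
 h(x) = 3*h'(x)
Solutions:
 h(x) = C1*exp(x/3)


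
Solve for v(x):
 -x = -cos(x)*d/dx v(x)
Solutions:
 v(x) = C1 + Integral(x/cos(x), x)


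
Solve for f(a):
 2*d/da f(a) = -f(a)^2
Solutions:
 f(a) = 2/(C1 + a)


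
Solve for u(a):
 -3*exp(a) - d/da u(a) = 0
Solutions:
 u(a) = C1 - 3*exp(a)


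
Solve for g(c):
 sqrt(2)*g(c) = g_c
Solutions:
 g(c) = C1*exp(sqrt(2)*c)


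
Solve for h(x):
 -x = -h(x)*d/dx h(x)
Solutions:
 h(x) = -sqrt(C1 + x^2)
 h(x) = sqrt(C1 + x^2)


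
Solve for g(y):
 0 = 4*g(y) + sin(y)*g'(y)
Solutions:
 g(y) = C1*(cos(y)^2 + 2*cos(y) + 1)/(cos(y)^2 - 2*cos(y) + 1)


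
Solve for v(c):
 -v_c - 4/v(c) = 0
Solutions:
 v(c) = -sqrt(C1 - 8*c)
 v(c) = sqrt(C1 - 8*c)


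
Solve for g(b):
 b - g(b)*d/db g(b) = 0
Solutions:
 g(b) = -sqrt(C1 + b^2)
 g(b) = sqrt(C1 + b^2)


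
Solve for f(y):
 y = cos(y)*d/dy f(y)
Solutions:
 f(y) = C1 + Integral(y/cos(y), y)


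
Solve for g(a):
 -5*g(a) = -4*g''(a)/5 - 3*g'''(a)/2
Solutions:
 g(a) = C1*exp(-a*(64/(225*sqrt(452553) + 151363)^(1/3) + 16 + (225*sqrt(452553) + 151363)^(1/3))/90)*sin(sqrt(3)*a*(-(225*sqrt(452553) + 151363)^(1/3) + 64/(225*sqrt(452553) + 151363)^(1/3))/90) + C2*exp(-a*(64/(225*sqrt(452553) + 151363)^(1/3) + 16 + (225*sqrt(452553) + 151363)^(1/3))/90)*cos(sqrt(3)*a*(-(225*sqrt(452553) + 151363)^(1/3) + 64/(225*sqrt(452553) + 151363)^(1/3))/90) + C3*exp(a*(-8 + 64/(225*sqrt(452553) + 151363)^(1/3) + (225*sqrt(452553) + 151363)^(1/3))/45)


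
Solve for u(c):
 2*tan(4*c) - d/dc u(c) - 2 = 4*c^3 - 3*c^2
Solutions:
 u(c) = C1 - c^4 + c^3 - 2*c - log(cos(4*c))/2


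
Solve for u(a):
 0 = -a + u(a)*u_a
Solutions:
 u(a) = -sqrt(C1 + a^2)
 u(a) = sqrt(C1 + a^2)


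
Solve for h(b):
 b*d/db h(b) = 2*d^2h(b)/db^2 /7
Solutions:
 h(b) = C1 + C2*erfi(sqrt(7)*b/2)


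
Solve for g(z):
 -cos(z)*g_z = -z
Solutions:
 g(z) = C1 + Integral(z/cos(z), z)


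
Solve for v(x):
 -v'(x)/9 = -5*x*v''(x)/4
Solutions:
 v(x) = C1 + C2*x^(49/45)


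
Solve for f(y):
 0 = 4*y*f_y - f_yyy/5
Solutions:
 f(y) = C1 + Integral(C2*airyai(20^(1/3)*y) + C3*airybi(20^(1/3)*y), y)


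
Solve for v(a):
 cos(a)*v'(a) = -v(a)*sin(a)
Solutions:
 v(a) = C1*cos(a)


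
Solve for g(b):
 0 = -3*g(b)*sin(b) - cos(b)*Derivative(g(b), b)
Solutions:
 g(b) = C1*cos(b)^3


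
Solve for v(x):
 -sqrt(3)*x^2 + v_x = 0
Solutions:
 v(x) = C1 + sqrt(3)*x^3/3


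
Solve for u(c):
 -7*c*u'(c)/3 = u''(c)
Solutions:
 u(c) = C1 + C2*erf(sqrt(42)*c/6)


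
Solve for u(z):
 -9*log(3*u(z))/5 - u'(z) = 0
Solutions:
 5*Integral(1/(log(_y) + log(3)), (_y, u(z)))/9 = C1 - z


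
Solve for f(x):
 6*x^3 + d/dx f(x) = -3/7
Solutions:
 f(x) = C1 - 3*x^4/2 - 3*x/7


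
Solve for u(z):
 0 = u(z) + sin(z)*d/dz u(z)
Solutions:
 u(z) = C1*sqrt(cos(z) + 1)/sqrt(cos(z) - 1)


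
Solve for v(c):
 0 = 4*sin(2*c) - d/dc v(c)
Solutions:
 v(c) = C1 - 2*cos(2*c)


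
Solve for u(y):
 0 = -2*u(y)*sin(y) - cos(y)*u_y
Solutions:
 u(y) = C1*cos(y)^2


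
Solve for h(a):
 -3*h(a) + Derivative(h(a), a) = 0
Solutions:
 h(a) = C1*exp(3*a)


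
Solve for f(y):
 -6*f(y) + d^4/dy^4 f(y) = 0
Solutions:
 f(y) = C1*exp(-6^(1/4)*y) + C2*exp(6^(1/4)*y) + C3*sin(6^(1/4)*y) + C4*cos(6^(1/4)*y)


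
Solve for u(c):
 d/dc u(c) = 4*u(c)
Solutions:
 u(c) = C1*exp(4*c)


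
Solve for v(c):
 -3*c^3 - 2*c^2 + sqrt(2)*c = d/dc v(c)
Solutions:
 v(c) = C1 - 3*c^4/4 - 2*c^3/3 + sqrt(2)*c^2/2


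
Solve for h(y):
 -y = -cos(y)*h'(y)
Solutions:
 h(y) = C1 + Integral(y/cos(y), y)


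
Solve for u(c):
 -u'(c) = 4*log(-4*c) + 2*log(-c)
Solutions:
 u(c) = C1 - 6*c*log(-c) + 2*c*(3 - 4*log(2))


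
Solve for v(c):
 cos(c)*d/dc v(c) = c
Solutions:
 v(c) = C1 + Integral(c/cos(c), c)


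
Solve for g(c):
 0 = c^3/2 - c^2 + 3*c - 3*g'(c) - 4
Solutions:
 g(c) = C1 + c^4/24 - c^3/9 + c^2/2 - 4*c/3


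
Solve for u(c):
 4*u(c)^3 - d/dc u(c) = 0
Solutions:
 u(c) = -sqrt(2)*sqrt(-1/(C1 + 4*c))/2
 u(c) = sqrt(2)*sqrt(-1/(C1 + 4*c))/2


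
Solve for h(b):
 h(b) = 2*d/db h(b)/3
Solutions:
 h(b) = C1*exp(3*b/2)


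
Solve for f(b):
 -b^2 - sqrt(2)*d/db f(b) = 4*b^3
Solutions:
 f(b) = C1 - sqrt(2)*b^4/2 - sqrt(2)*b^3/6


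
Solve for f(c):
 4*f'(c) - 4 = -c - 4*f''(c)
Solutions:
 f(c) = C1 + C2*exp(-c) - c^2/8 + 5*c/4


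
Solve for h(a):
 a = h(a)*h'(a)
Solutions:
 h(a) = -sqrt(C1 + a^2)
 h(a) = sqrt(C1 + a^2)


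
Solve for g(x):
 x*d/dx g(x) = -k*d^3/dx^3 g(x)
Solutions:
 g(x) = C1 + Integral(C2*airyai(x*(-1/k)^(1/3)) + C3*airybi(x*(-1/k)^(1/3)), x)


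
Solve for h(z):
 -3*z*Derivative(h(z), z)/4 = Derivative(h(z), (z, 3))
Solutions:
 h(z) = C1 + Integral(C2*airyai(-6^(1/3)*z/2) + C3*airybi(-6^(1/3)*z/2), z)


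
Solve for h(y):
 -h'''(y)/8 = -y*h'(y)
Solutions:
 h(y) = C1 + Integral(C2*airyai(2*y) + C3*airybi(2*y), y)


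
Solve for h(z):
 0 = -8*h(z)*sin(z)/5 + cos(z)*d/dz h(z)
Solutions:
 h(z) = C1/cos(z)^(8/5)


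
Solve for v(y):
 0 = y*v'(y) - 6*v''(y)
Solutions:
 v(y) = C1 + C2*erfi(sqrt(3)*y/6)


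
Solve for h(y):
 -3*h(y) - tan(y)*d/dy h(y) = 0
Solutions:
 h(y) = C1/sin(y)^3


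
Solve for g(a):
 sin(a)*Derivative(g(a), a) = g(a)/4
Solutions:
 g(a) = C1*(cos(a) - 1)^(1/8)/(cos(a) + 1)^(1/8)


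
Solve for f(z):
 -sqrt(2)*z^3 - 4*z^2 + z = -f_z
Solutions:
 f(z) = C1 + sqrt(2)*z^4/4 + 4*z^3/3 - z^2/2


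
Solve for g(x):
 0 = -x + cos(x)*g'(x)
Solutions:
 g(x) = C1 + Integral(x/cos(x), x)


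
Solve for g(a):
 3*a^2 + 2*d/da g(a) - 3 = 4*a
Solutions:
 g(a) = C1 - a^3/2 + a^2 + 3*a/2


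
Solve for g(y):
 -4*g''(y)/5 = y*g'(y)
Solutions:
 g(y) = C1 + C2*erf(sqrt(10)*y/4)


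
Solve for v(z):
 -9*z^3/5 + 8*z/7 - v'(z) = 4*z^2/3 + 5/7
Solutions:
 v(z) = C1 - 9*z^4/20 - 4*z^3/9 + 4*z^2/7 - 5*z/7


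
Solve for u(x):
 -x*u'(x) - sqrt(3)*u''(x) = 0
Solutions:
 u(x) = C1 + C2*erf(sqrt(2)*3^(3/4)*x/6)


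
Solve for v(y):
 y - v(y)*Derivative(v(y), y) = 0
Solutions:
 v(y) = -sqrt(C1 + y^2)
 v(y) = sqrt(C1 + y^2)


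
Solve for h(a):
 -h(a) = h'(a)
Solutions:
 h(a) = C1*exp(-a)


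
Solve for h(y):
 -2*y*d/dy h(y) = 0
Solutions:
 h(y) = C1


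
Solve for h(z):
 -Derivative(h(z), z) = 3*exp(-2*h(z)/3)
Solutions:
 h(z) = 3*log(-sqrt(C1 - 3*z)) - 3*log(3) + 3*log(6)/2
 h(z) = 3*log(C1 - 3*z)/2 - 3*log(3) + 3*log(6)/2


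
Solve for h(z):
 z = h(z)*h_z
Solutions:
 h(z) = -sqrt(C1 + z^2)
 h(z) = sqrt(C1 + z^2)


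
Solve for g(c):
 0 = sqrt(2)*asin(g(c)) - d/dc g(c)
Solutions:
 Integral(1/asin(_y), (_y, g(c))) = C1 + sqrt(2)*c


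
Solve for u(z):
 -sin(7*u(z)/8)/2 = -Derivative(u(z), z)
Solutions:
 -z/2 + 4*log(cos(7*u(z)/8) - 1)/7 - 4*log(cos(7*u(z)/8) + 1)/7 = C1


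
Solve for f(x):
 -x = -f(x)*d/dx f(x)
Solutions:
 f(x) = -sqrt(C1 + x^2)
 f(x) = sqrt(C1 + x^2)


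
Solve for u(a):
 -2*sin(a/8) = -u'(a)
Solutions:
 u(a) = C1 - 16*cos(a/8)


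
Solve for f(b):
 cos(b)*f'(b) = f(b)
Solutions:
 f(b) = C1*sqrt(sin(b) + 1)/sqrt(sin(b) - 1)


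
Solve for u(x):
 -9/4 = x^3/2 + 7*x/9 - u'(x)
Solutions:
 u(x) = C1 + x^4/8 + 7*x^2/18 + 9*x/4


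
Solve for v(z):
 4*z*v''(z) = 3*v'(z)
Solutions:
 v(z) = C1 + C2*z^(7/4)


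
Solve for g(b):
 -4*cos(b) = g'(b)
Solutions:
 g(b) = C1 - 4*sin(b)


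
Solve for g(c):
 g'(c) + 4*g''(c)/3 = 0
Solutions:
 g(c) = C1 + C2*exp(-3*c/4)


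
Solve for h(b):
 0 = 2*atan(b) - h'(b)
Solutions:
 h(b) = C1 + 2*b*atan(b) - log(b^2 + 1)


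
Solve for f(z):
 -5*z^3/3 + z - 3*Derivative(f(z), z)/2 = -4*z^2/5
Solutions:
 f(z) = C1 - 5*z^4/18 + 8*z^3/45 + z^2/3


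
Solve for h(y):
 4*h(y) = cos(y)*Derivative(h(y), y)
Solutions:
 h(y) = C1*(sin(y)^2 + 2*sin(y) + 1)/(sin(y)^2 - 2*sin(y) + 1)


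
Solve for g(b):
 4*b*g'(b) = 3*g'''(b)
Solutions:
 g(b) = C1 + Integral(C2*airyai(6^(2/3)*b/3) + C3*airybi(6^(2/3)*b/3), b)


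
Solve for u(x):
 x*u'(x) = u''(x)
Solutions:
 u(x) = C1 + C2*erfi(sqrt(2)*x/2)


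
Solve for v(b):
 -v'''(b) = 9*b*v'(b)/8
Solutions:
 v(b) = C1 + Integral(C2*airyai(-3^(2/3)*b/2) + C3*airybi(-3^(2/3)*b/2), b)


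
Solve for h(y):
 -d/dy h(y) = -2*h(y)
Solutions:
 h(y) = C1*exp(2*y)


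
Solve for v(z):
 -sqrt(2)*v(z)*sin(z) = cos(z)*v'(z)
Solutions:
 v(z) = C1*cos(z)^(sqrt(2))


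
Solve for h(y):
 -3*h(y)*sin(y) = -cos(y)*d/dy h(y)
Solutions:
 h(y) = C1/cos(y)^3


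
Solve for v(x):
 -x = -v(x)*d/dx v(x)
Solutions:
 v(x) = -sqrt(C1 + x^2)
 v(x) = sqrt(C1 + x^2)


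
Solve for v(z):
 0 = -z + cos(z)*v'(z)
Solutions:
 v(z) = C1 + Integral(z/cos(z), z)


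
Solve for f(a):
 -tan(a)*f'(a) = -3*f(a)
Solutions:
 f(a) = C1*sin(a)^3


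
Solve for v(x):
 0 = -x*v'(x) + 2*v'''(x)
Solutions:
 v(x) = C1 + Integral(C2*airyai(2^(2/3)*x/2) + C3*airybi(2^(2/3)*x/2), x)


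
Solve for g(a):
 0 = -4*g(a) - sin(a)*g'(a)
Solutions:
 g(a) = C1*(cos(a)^2 + 2*cos(a) + 1)/(cos(a)^2 - 2*cos(a) + 1)


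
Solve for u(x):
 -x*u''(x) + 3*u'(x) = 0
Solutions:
 u(x) = C1 + C2*x^4


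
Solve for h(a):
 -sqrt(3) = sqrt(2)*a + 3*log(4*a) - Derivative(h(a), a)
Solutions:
 h(a) = C1 + sqrt(2)*a^2/2 + 3*a*log(a) - 3*a + sqrt(3)*a + a*log(64)


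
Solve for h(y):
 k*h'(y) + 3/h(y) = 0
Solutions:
 h(y) = -sqrt(C1 - 6*y/k)
 h(y) = sqrt(C1 - 6*y/k)


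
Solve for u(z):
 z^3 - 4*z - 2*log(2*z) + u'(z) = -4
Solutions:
 u(z) = C1 - z^4/4 + 2*z^2 + 2*z*log(z) - 6*z + z*log(4)


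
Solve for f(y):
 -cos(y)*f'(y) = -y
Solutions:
 f(y) = C1 + Integral(y/cos(y), y)


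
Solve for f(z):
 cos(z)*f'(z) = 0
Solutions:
 f(z) = C1


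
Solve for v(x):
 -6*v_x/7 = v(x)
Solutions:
 v(x) = C1*exp(-7*x/6)


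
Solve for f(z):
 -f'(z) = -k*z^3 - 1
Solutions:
 f(z) = C1 + k*z^4/4 + z


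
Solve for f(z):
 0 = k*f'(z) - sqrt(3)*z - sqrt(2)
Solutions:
 f(z) = C1 + sqrt(3)*z^2/(2*k) + sqrt(2)*z/k


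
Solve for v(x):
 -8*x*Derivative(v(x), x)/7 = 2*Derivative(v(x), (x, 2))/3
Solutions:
 v(x) = C1 + C2*erf(sqrt(42)*x/7)


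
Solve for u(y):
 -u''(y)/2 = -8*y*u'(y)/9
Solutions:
 u(y) = C1 + C2*erfi(2*sqrt(2)*y/3)


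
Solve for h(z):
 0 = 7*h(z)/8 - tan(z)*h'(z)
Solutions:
 h(z) = C1*sin(z)^(7/8)


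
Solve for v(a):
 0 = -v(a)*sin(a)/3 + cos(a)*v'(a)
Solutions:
 v(a) = C1/cos(a)^(1/3)


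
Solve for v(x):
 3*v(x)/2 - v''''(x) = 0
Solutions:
 v(x) = C1*exp(-2^(3/4)*3^(1/4)*x/2) + C2*exp(2^(3/4)*3^(1/4)*x/2) + C3*sin(2^(3/4)*3^(1/4)*x/2) + C4*cos(2^(3/4)*3^(1/4)*x/2)


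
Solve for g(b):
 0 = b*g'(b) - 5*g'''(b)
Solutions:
 g(b) = C1 + Integral(C2*airyai(5^(2/3)*b/5) + C3*airybi(5^(2/3)*b/5), b)


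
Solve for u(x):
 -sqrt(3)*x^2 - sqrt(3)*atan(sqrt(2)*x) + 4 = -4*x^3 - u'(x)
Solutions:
 u(x) = C1 - x^4 + sqrt(3)*x^3/3 - 4*x + sqrt(3)*(x*atan(sqrt(2)*x) - sqrt(2)*log(2*x^2 + 1)/4)


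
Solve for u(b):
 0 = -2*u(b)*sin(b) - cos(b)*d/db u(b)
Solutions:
 u(b) = C1*cos(b)^2


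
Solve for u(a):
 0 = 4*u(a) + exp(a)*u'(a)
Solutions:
 u(a) = C1*exp(4*exp(-a))


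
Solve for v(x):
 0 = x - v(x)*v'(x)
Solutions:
 v(x) = -sqrt(C1 + x^2)
 v(x) = sqrt(C1 + x^2)


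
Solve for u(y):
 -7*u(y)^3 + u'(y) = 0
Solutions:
 u(y) = -sqrt(2)*sqrt(-1/(C1 + 7*y))/2
 u(y) = sqrt(2)*sqrt(-1/(C1 + 7*y))/2


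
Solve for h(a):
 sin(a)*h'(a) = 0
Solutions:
 h(a) = C1


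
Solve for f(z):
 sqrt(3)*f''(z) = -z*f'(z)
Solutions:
 f(z) = C1 + C2*erf(sqrt(2)*3^(3/4)*z/6)


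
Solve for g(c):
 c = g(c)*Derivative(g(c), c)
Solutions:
 g(c) = -sqrt(C1 + c^2)
 g(c) = sqrt(C1 + c^2)


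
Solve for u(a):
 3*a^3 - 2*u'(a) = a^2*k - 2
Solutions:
 u(a) = C1 + 3*a^4/8 - a^3*k/6 + a


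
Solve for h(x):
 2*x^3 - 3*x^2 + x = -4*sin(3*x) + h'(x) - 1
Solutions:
 h(x) = C1 + x^4/2 - x^3 + x^2/2 + x - 4*cos(3*x)/3


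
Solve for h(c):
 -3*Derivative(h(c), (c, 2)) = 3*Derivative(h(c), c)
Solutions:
 h(c) = C1 + C2*exp(-c)


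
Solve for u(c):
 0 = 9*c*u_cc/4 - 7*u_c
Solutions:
 u(c) = C1 + C2*c^(37/9)


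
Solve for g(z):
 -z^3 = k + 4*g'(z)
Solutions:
 g(z) = C1 - k*z/4 - z^4/16


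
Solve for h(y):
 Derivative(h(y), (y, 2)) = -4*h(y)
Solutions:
 h(y) = C1*sin(2*y) + C2*cos(2*y)


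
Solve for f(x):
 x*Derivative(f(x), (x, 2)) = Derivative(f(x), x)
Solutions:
 f(x) = C1 + C2*x^2


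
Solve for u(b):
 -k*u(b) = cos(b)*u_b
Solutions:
 u(b) = C1*exp(k*(log(sin(b) - 1) - log(sin(b) + 1))/2)


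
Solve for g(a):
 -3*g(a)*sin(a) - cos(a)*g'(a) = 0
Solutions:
 g(a) = C1*cos(a)^3


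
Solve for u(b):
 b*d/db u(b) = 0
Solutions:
 u(b) = C1


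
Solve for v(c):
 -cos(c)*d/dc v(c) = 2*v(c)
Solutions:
 v(c) = C1*(sin(c) - 1)/(sin(c) + 1)


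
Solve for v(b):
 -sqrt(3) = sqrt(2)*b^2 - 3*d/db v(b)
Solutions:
 v(b) = C1 + sqrt(2)*b^3/9 + sqrt(3)*b/3


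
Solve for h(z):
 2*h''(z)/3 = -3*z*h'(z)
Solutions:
 h(z) = C1 + C2*erf(3*z/2)


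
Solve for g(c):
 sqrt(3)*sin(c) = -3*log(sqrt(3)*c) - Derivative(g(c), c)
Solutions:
 g(c) = C1 - 3*c*log(c) - 3*c*log(3)/2 + 3*c + sqrt(3)*cos(c)


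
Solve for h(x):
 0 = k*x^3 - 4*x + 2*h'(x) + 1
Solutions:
 h(x) = C1 - k*x^4/8 + x^2 - x/2


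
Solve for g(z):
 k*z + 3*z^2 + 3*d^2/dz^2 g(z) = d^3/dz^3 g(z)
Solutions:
 g(z) = C1 + C2*z + C3*exp(3*z) - z^4/12 + z^3*(-k - 2)/18 + z^2*(-k - 2)/18


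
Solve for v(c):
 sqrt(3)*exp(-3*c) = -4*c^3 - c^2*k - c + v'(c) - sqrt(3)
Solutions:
 v(c) = C1 + c^4 + c^3*k/3 + c^2/2 + sqrt(3)*c - sqrt(3)*exp(-3*c)/3


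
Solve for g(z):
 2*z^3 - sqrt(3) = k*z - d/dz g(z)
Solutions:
 g(z) = C1 + k*z^2/2 - z^4/2 + sqrt(3)*z


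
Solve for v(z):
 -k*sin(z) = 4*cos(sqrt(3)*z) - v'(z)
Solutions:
 v(z) = C1 - k*cos(z) + 4*sqrt(3)*sin(sqrt(3)*z)/3


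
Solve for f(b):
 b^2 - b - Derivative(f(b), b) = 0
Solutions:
 f(b) = C1 + b^3/3 - b^2/2


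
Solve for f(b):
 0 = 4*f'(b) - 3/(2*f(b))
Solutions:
 f(b) = -sqrt(C1 + 3*b)/2
 f(b) = sqrt(C1 + 3*b)/2


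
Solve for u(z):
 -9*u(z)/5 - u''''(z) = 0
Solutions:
 u(z) = (C1*sin(5^(3/4)*sqrt(6)*z/10) + C2*cos(5^(3/4)*sqrt(6)*z/10))*exp(-5^(3/4)*sqrt(6)*z/10) + (C3*sin(5^(3/4)*sqrt(6)*z/10) + C4*cos(5^(3/4)*sqrt(6)*z/10))*exp(5^(3/4)*sqrt(6)*z/10)
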